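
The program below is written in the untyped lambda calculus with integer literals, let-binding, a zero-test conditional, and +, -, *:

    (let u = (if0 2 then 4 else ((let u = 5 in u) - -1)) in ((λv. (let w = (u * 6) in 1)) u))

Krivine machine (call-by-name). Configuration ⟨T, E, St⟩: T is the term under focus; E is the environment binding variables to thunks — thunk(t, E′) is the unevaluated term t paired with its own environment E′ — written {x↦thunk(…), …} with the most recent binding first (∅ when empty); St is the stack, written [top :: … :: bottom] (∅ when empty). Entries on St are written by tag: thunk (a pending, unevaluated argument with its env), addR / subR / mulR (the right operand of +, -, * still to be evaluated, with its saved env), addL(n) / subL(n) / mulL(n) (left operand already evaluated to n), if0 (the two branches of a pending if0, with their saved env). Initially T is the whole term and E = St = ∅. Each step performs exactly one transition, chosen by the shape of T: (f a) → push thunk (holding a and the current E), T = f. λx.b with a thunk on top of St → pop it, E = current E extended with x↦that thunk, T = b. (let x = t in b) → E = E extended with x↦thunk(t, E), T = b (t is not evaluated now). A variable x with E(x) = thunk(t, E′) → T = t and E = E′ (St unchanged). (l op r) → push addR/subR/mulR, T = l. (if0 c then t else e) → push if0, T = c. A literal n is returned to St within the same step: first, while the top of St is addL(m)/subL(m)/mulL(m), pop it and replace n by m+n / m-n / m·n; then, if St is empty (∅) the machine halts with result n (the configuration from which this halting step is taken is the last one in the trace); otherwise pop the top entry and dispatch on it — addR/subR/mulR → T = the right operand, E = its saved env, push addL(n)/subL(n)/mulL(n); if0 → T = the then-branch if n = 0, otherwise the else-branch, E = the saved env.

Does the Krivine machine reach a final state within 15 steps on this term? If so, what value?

Answer: 1

Execution trace:
0. ⟨T=(let u = (if0 2 then 4 else ((let u = 5 in u) - -1)) in ((λv. (let w = (u * 6) in 1)) u)); E=∅; St=∅⟩
1. ⟨T=((λv. (let w = (u * 6) in 1)) u); E={u↦thunk((if0 2 then 4 else ((let u = 5 in u) - -1)), ∅)}; St=∅⟩
2. ⟨T=(λv. (let w = (u * 6) in 1)); E={u↦thunk((if0 2 then 4 else ((let u = 5 in u) - -1)), ∅)}; St=[thunk]⟩
3. ⟨T=(let w = (u * 6) in 1); E={v↦thunk(u, {u↦thunk((if0 2 then 4 else ((let u = 5 in u) - -1)), ∅)}), u↦thunk((if0 2 then 4 else ((let u = 5 in u) - -1)), ∅)}; St=∅⟩
4. ⟨T=1; E={w↦thunk((u * 6), {v↦thunk(u, {u↦thunk((if0 2 then 4 else ((let u = 5 in u) - -1)), ∅)}), u↦thunk((if0 2 then 4 else ((let u = 5 in u) - -1)), ∅)}), v↦thunk(u, {u↦thunk((if0 2 then 4 else ((let u = 5 in u) - -1)), ∅)}), u↦thunk((if0 2 then 4 else ((let u = 5 in u) - -1)), ∅)}; St=∅⟩
→ final value 1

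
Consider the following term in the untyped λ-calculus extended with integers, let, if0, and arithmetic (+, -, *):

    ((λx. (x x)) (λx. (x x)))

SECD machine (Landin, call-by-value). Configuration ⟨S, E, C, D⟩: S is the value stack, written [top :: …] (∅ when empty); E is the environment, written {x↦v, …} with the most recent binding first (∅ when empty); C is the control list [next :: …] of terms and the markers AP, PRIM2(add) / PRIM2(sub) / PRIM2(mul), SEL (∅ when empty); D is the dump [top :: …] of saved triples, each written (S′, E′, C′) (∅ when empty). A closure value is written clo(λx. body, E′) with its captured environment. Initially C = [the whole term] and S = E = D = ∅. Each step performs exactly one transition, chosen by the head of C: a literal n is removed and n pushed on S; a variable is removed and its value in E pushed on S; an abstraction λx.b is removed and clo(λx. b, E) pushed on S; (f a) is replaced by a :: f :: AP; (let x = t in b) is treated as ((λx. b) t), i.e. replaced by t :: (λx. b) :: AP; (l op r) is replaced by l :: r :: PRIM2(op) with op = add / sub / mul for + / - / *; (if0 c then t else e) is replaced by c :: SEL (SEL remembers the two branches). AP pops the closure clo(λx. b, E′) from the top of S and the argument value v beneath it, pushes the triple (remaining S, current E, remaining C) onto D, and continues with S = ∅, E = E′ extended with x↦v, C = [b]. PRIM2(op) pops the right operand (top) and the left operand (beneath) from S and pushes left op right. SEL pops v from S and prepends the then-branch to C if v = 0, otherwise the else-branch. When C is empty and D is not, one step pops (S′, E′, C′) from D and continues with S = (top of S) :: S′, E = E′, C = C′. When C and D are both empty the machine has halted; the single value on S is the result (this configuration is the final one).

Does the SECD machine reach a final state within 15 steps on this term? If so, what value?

Answer: DIVERGES (no final state within 15 steps)

Derivation:
0. <S=∅, E=∅, C=[((λx. (x x)) (λx. (x x)))], D=∅>
1. <S=∅, E=∅, C=[(λx. (x x)) :: (λx. (x x)) :: AP], D=∅>
2. <S=[clo(λx. (x x), ∅)], E=∅, C=[(λx. (x x)) :: AP], D=∅>
3. <S=[clo(λx. (x x), ∅) :: clo(λx. (x x), ∅)], E=∅, C=[AP], D=∅>
4. <S=∅, E={x↦clo(λx. (x x), ∅)}, C=[(x x)], D=[(∅, ∅, ∅)]>
5. <S=∅, E={x↦clo(λx. (x x), ∅)}, C=[x :: x :: AP], D=[(∅, ∅, ∅)]>
6. <S=[clo(λx. (x x), ∅)], E={x↦clo(λx. (x x), ∅)}, C=[x :: AP], D=[(∅, ∅, ∅)]>
7. <S=[clo(λx. (x x), ∅) :: clo(λx. (x x), ∅)], E={x↦clo(λx. (x x), ∅)}, C=[AP], D=[(∅, ∅, ∅)]>
8. <S=∅, E={x↦clo(λx. (x x), ∅)}, C=[(x x)], D=[(∅, {x↦clo(λx. (x x), ∅)}, ∅) :: (∅, ∅, ∅)]>
9. <S=∅, E={x↦clo(λx. (x x), ∅)}, C=[x :: x :: AP], D=[(∅, {x↦clo(λx. (x x), ∅)}, ∅) :: (∅, ∅, ∅)]>
10. <S=[clo(λx. (x x), ∅)], E={x↦clo(λx. (x x), ∅)}, C=[x :: AP], D=[(∅, {x↦clo(λx. (x x), ∅)}, ∅) :: (∅, ∅, ∅)]>
11. <S=[clo(λx. (x x), ∅) :: clo(λx. (x x), ∅)], E={x↦clo(λx. (x x), ∅)}, C=[AP], D=[(∅, {x↦clo(λx. (x x), ∅)}, ∅) :: (∅, ∅, ∅)]>
12. <S=∅, E={x↦clo(λx. (x x), ∅)}, C=[(x x)], D=[(∅, {x↦clo(λx. (x x), ∅)}, ∅) :: (∅, {x↦clo(λx. (x x), ∅)}, ∅) :: (∅, ∅, ∅)]>
13. <S=∅, E={x↦clo(λx. (x x), ∅)}, C=[x :: x :: AP], D=[(∅, {x↦clo(λx. (x x), ∅)}, ∅) :: (∅, {x↦clo(λx. (x x), ∅)}, ∅) :: (∅, ∅, ∅)]>
14. <S=[clo(λx. (x x), ∅)], E={x↦clo(λx. (x x), ∅)}, C=[x :: AP], D=[(∅, {x↦clo(λx. (x x), ∅)}, ∅) :: (∅, {x↦clo(λx. (x x), ∅)}, ∅) :: (∅, ∅, ∅)]>
15. <S=[clo(λx. (x x), ∅) :: clo(λx. (x x), ∅)], E={x↦clo(λx. (x x), ∅)}, C=[AP], D=[(∅, {x↦clo(λx. (x x), ∅)}, ∅) :: (∅, {x↦clo(λx. (x x), ∅)}, ∅) :: (∅, ∅, ∅)]>
→ 15 transitions taken and the configuration is still not final: no result within 15 steps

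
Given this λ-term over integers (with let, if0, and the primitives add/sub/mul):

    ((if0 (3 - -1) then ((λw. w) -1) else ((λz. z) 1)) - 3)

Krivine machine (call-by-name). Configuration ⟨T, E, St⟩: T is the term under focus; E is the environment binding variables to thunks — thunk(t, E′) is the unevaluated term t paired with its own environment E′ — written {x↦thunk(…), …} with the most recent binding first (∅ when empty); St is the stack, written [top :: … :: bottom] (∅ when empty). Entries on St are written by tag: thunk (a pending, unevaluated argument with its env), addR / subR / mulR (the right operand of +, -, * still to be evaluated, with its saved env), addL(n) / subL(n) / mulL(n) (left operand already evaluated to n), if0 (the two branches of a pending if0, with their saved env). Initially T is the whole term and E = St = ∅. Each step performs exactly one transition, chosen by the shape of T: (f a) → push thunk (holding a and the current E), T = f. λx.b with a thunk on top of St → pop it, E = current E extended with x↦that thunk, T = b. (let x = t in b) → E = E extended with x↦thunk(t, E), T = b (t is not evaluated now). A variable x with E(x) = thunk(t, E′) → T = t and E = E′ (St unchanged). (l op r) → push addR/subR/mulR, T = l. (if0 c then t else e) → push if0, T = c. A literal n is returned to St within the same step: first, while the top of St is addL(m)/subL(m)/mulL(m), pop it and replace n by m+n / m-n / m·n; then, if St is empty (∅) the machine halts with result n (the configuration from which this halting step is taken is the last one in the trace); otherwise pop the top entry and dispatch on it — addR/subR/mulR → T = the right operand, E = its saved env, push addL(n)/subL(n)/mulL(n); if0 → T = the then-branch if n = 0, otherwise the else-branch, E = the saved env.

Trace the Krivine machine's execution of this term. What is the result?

Answer: -2

Derivation:
step 0: ⟨T=((if0 (3 - -1) then ((λw. w) -1) else ((λz. z) 1)) - 3); E=∅; St=∅⟩
step 1: ⟨T=(if0 (3 - -1) then ((λw. w) -1) else ((λz. z) 1)); E=∅; St=[subR]⟩
step 2: ⟨T=(3 - -1); E=∅; St=[if0 :: subR]⟩
step 3: ⟨T=3; E=∅; St=[subR :: if0 :: subR]⟩
step 4: ⟨T=-1; E=∅; St=[subL(3) :: if0 :: subR]⟩
step 5: ⟨T=((λz. z) 1); E=∅; St=[subR]⟩
step 6: ⟨T=(λz. z); E=∅; St=[thunk :: subR]⟩
step 7: ⟨T=z; E={z↦thunk(1, ∅)}; St=[subR]⟩
step 8: ⟨T=1; E=∅; St=[subR]⟩
step 9: ⟨T=3; E=∅; St=[subL(1)]⟩
→ final value -2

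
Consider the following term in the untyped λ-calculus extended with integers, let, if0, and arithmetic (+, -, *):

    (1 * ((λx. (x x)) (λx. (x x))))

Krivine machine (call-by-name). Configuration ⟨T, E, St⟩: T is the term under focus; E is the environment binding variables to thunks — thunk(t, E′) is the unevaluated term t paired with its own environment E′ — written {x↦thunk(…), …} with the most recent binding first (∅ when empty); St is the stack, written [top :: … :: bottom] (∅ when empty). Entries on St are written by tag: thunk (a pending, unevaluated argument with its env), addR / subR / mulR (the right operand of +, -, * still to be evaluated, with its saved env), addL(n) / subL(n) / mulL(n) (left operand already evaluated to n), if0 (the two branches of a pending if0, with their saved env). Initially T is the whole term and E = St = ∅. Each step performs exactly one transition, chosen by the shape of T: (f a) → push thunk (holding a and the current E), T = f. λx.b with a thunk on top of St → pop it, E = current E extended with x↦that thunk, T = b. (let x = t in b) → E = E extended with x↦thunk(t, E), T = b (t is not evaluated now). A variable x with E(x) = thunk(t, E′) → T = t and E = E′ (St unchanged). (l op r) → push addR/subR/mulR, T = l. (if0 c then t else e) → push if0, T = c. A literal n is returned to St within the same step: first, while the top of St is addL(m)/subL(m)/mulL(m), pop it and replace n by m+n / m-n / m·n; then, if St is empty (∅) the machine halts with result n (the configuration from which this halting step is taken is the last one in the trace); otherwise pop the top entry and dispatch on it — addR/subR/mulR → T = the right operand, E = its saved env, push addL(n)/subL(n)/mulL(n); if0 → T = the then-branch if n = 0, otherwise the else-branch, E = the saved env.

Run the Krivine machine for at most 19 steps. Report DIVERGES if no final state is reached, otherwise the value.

t=0: ⟨T=(1 * ((λx. (x x)) (λx. (x x)))); E=∅; St=∅⟩
t=1: ⟨T=1; E=∅; St=[mulR]⟩
t=2: ⟨T=((λx. (x x)) (λx. (x x))); E=∅; St=[mulL(1)]⟩
t=3: ⟨T=(λx. (x x)); E=∅; St=[thunk :: mulL(1)]⟩
t=4: ⟨T=(x x); E={x↦thunk((λx. (x x)), ∅)}; St=[mulL(1)]⟩
t=5: ⟨T=x; E={x↦thunk((λx. (x x)), ∅)}; St=[thunk :: mulL(1)]⟩
t=6: ⟨T=(λx. (x x)); E=∅; St=[thunk :: mulL(1)]⟩
t=7: ⟨T=(x x); E={x↦thunk(x, {x↦thunk((λx. (x x)), ∅)})}; St=[mulL(1)]⟩
t=8: ⟨T=x; E={x↦thunk(x, {x↦thunk((λx. (x x)), ∅)})}; St=[thunk :: mulL(1)]⟩
t=9: ⟨T=x; E={x↦thunk((λx. (x x)), ∅)}; St=[thunk :: mulL(1)]⟩
t=10: ⟨T=(λx. (x x)); E=∅; St=[thunk :: mulL(1)]⟩
t=11: ⟨T=(x x); E={x↦thunk(x, {x↦thunk(x, {x↦thunk((λx. (x x)), ∅)})})}; St=[mulL(1)]⟩
t=12: ⟨T=x; E={x↦thunk(x, {x↦thunk(x, {x↦thunk((λx. (x x)), ∅)})})}; St=[thunk :: mulL(1)]⟩
t=13: ⟨T=x; E={x↦thunk(x, {x↦thunk((λx. (x x)), ∅)})}; St=[thunk :: mulL(1)]⟩
t=14: ⟨T=x; E={x↦thunk((λx. (x x)), ∅)}; St=[thunk :: mulL(1)]⟩
t=15: ⟨T=(λx. (x x)); E=∅; St=[thunk :: mulL(1)]⟩
t=16: ⟨T=(x x); E={x↦thunk(x, {x↦thunk(x, {x↦thunk(x, {x↦thunk((λx. (x x)), ∅)})})})}; St=[mulL(1)]⟩
t=17: ⟨T=x; E={x↦thunk(x, {x↦thunk(x, {x↦thunk(x, {x↦thunk((λx. (x x)), ∅)})})})}; St=[thunk :: mulL(1)]⟩
t=18: ⟨T=x; E={x↦thunk(x, {x↦thunk(x, {x↦thunk((λx. (x x)), ∅)})})}; St=[thunk :: mulL(1)]⟩
t=19: ⟨T=x; E={x↦thunk(x, {x↦thunk((λx. (x x)), ∅)})}; St=[thunk :: mulL(1)]⟩
→ 19 transitions taken and the configuration is still not final: no result within 19 steps

Answer: DIVERGES (no final state within 19 steps)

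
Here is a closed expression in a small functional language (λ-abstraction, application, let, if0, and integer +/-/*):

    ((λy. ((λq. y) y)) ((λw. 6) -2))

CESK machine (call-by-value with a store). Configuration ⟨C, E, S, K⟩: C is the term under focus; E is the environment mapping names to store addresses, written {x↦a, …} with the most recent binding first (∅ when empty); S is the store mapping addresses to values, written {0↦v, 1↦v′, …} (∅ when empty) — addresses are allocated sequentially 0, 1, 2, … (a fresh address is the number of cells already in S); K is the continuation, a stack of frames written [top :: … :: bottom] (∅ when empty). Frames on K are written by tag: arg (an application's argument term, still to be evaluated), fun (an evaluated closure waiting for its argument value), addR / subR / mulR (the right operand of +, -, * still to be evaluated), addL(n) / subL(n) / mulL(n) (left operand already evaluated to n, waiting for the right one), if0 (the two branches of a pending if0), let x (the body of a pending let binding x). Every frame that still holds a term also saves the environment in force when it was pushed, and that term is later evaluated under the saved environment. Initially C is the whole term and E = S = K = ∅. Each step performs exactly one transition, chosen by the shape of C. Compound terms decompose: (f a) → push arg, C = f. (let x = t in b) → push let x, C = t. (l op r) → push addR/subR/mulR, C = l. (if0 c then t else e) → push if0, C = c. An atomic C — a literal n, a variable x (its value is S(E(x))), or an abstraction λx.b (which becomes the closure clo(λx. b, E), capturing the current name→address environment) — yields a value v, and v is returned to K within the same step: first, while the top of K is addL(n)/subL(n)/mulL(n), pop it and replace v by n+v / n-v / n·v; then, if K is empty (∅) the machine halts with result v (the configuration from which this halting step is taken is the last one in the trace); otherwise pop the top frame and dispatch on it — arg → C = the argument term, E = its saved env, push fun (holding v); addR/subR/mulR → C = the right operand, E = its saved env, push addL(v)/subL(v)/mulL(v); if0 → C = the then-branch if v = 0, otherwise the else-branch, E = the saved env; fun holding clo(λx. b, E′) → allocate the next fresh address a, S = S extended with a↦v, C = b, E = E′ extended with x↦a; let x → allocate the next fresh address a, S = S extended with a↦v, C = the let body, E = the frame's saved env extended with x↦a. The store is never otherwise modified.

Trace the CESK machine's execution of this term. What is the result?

Answer: 6

Machine steps:
step 0: <C=((λy. ((λq. y) y)) ((λw. 6) -2)), E=∅, S=∅, K=∅>
step 1: <C=(λy. ((λq. y) y)), E=∅, S=∅, K=[arg]>
step 2: <C=((λw. 6) -2), E=∅, S=∅, K=[fun]>
step 3: <C=(λw. 6), E=∅, S=∅, K=[arg :: fun]>
step 4: <C=-2, E=∅, S=∅, K=[fun :: fun]>
step 5: <C=6, E={w↦0}, S={0↦-2}, K=[fun]>
step 6: <C=((λq. y) y), E={y↦1}, S={0↦-2, 1↦6}, K=∅>
step 7: <C=(λq. y), E={y↦1}, S={0↦-2, 1↦6}, K=[arg]>
step 8: <C=y, E={y↦1}, S={0↦-2, 1↦6}, K=[fun]>
step 9: <C=y, E={q↦2, y↦1}, S={0↦-2, 1↦6, 2↦6}, K=∅>
→ final value 6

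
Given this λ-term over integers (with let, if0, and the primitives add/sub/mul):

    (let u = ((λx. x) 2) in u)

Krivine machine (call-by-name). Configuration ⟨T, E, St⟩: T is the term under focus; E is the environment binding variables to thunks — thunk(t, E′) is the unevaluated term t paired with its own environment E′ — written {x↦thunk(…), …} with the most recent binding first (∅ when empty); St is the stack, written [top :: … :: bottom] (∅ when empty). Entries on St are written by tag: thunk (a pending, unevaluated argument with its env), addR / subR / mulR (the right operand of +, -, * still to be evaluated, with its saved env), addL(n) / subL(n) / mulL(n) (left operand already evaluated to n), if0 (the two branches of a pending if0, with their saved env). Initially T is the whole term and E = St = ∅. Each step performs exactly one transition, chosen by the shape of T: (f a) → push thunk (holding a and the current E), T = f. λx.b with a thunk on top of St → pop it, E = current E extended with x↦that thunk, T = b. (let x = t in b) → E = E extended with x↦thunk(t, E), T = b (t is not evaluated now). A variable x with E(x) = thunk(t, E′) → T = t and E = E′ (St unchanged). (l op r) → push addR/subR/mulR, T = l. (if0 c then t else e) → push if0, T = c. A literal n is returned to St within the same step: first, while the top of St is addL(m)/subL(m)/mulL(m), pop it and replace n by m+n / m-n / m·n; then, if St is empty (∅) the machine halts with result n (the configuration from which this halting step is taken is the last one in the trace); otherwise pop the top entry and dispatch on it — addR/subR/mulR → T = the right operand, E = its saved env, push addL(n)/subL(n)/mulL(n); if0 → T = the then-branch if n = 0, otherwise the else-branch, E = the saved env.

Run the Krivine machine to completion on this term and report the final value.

step 0: [T=(let u = ((λx. x) 2) in u) | E=∅ | St=∅]
step 1: [T=u | E={u↦thunk(((λx. x) 2), ∅)} | St=∅]
step 2: [T=((λx. x) 2) | E=∅ | St=∅]
step 3: [T=(λx. x) | E=∅ | St=[thunk]]
step 4: [T=x | E={x↦thunk(2, ∅)} | St=∅]
step 5: [T=2 | E=∅ | St=∅]
→ final value 2

Answer: 2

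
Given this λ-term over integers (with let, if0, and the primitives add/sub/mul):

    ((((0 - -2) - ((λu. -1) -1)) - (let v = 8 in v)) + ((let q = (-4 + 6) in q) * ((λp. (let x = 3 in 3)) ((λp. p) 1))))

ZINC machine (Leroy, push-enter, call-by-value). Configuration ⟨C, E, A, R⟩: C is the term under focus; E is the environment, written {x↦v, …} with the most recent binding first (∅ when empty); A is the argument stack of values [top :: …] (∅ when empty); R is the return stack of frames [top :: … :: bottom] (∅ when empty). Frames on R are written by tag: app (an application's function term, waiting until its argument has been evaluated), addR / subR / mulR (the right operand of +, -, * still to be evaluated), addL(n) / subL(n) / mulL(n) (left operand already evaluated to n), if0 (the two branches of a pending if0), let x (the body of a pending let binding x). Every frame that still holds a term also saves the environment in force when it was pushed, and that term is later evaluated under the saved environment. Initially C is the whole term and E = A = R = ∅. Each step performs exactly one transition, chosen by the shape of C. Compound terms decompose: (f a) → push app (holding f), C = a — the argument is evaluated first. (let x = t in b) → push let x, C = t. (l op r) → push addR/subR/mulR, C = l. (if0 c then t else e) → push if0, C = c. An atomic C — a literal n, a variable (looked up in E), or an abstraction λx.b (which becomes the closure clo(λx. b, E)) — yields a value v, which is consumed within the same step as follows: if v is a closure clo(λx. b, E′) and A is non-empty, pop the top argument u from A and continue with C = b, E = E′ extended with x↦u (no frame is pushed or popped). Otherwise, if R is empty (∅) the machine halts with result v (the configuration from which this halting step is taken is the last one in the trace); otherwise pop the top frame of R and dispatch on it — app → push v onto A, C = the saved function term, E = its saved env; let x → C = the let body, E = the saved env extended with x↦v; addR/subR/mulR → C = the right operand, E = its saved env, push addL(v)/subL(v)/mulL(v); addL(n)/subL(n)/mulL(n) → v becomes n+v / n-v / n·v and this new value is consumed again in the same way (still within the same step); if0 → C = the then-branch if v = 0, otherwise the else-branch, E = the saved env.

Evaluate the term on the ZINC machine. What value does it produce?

Answer: 1

Machine steps:
[0] <C=((((0 - -2) - ((λu. -1) -1)) - (let v = 8 in v)) + ((let q = (-4 + 6) in q) * ((λp. (let x = 3 in 3)) ((λp. p) 1)))), E=∅, A=∅, R=∅>
[1] <C=(((0 - -2) - ((λu. -1) -1)) - (let v = 8 in v)), E=∅, A=∅, R=[addR]>
[2] <C=((0 - -2) - ((λu. -1) -1)), E=∅, A=∅, R=[subR :: addR]>
[3] <C=(0 - -2), E=∅, A=∅, R=[subR :: subR :: addR]>
[4] <C=0, E=∅, A=∅, R=[subR :: subR :: subR :: addR]>
[5] <C=-2, E=∅, A=∅, R=[subL(0) :: subR :: subR :: addR]>
[6] <C=((λu. -1) -1), E=∅, A=∅, R=[subL(2) :: subR :: addR]>
[7] <C=-1, E=∅, A=∅, R=[app :: subL(2) :: subR :: addR]>
[8] <C=(λu. -1), E=∅, A=[-1], R=[subL(2) :: subR :: addR]>
[9] <C=-1, E={u↦-1}, A=∅, R=[subL(2) :: subR :: addR]>
[10] <C=(let v = 8 in v), E=∅, A=∅, R=[subL(3) :: addR]>
[11] <C=8, E=∅, A=∅, R=[let v :: subL(3) :: addR]>
[12] <C=v, E={v↦8}, A=∅, R=[subL(3) :: addR]>
[13] <C=((let q = (-4 + 6) in q) * ((λp. (let x = 3 in 3)) ((λp. p) 1))), E=∅, A=∅, R=[addL(-5)]>
[14] <C=(let q = (-4 + 6) in q), E=∅, A=∅, R=[mulR :: addL(-5)]>
[15] <C=(-4 + 6), E=∅, A=∅, R=[let q :: mulR :: addL(-5)]>
[16] <C=-4, E=∅, A=∅, R=[addR :: let q :: mulR :: addL(-5)]>
[17] <C=6, E=∅, A=∅, R=[addL(-4) :: let q :: mulR :: addL(-5)]>
[18] <C=q, E={q↦2}, A=∅, R=[mulR :: addL(-5)]>
[19] <C=((λp. (let x = 3 in 3)) ((λp. p) 1)), E=∅, A=∅, R=[mulL(2) :: addL(-5)]>
[20] <C=((λp. p) 1), E=∅, A=∅, R=[app :: mulL(2) :: addL(-5)]>
[21] <C=1, E=∅, A=∅, R=[app :: app :: mulL(2) :: addL(-5)]>
[22] <C=(λp. p), E=∅, A=[1], R=[app :: mulL(2) :: addL(-5)]>
[23] <C=p, E={p↦1}, A=∅, R=[app :: mulL(2) :: addL(-5)]>
[24] <C=(λp. (let x = 3 in 3)), E=∅, A=[1], R=[mulL(2) :: addL(-5)]>
[25] <C=(let x = 3 in 3), E={p↦1}, A=∅, R=[mulL(2) :: addL(-5)]>
[26] <C=3, E={p↦1}, A=∅, R=[let x :: mulL(2) :: addL(-5)]>
[27] <C=3, E={x↦3, p↦1}, A=∅, R=[mulL(2) :: addL(-5)]>
→ final value 1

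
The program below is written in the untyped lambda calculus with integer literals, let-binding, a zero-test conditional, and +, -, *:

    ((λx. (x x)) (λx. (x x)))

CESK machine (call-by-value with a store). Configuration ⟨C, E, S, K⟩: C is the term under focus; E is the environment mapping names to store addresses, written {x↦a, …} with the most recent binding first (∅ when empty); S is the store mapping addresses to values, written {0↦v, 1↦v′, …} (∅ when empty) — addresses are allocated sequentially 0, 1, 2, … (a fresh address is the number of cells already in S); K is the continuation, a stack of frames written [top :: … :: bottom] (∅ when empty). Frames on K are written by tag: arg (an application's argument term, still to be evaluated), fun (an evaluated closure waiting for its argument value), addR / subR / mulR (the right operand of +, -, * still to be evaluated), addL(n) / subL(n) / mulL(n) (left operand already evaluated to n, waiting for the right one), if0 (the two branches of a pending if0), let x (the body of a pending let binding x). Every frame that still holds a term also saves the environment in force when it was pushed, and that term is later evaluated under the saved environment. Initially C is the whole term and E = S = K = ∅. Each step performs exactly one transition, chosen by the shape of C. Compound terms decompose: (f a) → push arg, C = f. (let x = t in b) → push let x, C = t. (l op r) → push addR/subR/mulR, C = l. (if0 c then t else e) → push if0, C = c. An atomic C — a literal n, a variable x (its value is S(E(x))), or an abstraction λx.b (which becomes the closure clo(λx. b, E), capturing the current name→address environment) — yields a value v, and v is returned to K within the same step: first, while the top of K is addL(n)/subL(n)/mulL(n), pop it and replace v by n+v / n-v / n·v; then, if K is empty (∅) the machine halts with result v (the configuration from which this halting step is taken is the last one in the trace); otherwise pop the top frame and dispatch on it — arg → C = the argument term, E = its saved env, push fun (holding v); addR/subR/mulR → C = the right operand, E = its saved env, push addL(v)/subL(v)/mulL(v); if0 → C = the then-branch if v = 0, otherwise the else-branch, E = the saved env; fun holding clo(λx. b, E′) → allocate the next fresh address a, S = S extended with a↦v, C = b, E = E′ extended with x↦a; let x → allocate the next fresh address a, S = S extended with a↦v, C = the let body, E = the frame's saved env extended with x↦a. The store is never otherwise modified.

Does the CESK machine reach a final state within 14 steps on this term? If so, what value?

[0] ⟨C=((λx. (x x)) (λx. (x x))); E=∅; S=∅; K=∅⟩
[1] ⟨C=(λx. (x x)); E=∅; S=∅; K=[arg]⟩
[2] ⟨C=(λx. (x x)); E=∅; S=∅; K=[fun]⟩
[3] ⟨C=(x x); E={x↦0}; S={0↦clo(λx. (x x), ∅)}; K=∅⟩
[4] ⟨C=x; E={x↦0}; S={0↦clo(λx. (x x), ∅)}; K=[arg]⟩
[5] ⟨C=x; E={x↦0}; S={0↦clo(λx. (x x), ∅)}; K=[fun]⟩
[6] ⟨C=(x x); E={x↦1}; S={0↦clo(λx. (x x), ∅), 1↦clo(λx. (x x), ∅)}; K=∅⟩
[7] ⟨C=x; E={x↦1}; S={0↦clo(λx. (x x), ∅), 1↦clo(λx. (x x), ∅)}; K=[arg]⟩
[8] ⟨C=x; E={x↦1}; S={0↦clo(λx. (x x), ∅), 1↦clo(λx. (x x), ∅)}; K=[fun]⟩
[9] ⟨C=(x x); E={x↦2}; S={0↦clo(λx. (x x), ∅), 1↦clo(λx. (x x), ∅), 2↦clo(λx. (x x), ∅)}; K=∅⟩
[10] ⟨C=x; E={x↦2}; S={0↦clo(λx. (x x), ∅), 1↦clo(λx. (x x), ∅), 2↦clo(λx. (x x), ∅)}; K=[arg]⟩
[11] ⟨C=x; E={x↦2}; S={0↦clo(λx. (x x), ∅), 1↦clo(λx. (x x), ∅), 2↦clo(λx. (x x), ∅)}; K=[fun]⟩
[12] ⟨C=(x x); E={x↦3}; S={0↦clo(λx. (x x), ∅), 1↦clo(λx. (x x), ∅), 2↦clo(λx. (x x), ∅), 3↦clo(λx. (x x), ∅)}; K=∅⟩
[13] ⟨C=x; E={x↦3}; S={0↦clo(λx. (x x), ∅), 1↦clo(λx. (x x), ∅), 2↦clo(λx. (x x), ∅), 3↦clo(λx. (x x), ∅)}; K=[arg]⟩
[14] ⟨C=x; E={x↦3}; S={0↦clo(λx. (x x), ∅), 1↦clo(λx. (x x), ∅), 2↦clo(λx. (x x), ∅), 3↦clo(λx. (x x), ∅)}; K=[fun]⟩
→ 14 transitions taken and the configuration is still not final: no result within 14 steps

Answer: DIVERGES (no final state within 14 steps)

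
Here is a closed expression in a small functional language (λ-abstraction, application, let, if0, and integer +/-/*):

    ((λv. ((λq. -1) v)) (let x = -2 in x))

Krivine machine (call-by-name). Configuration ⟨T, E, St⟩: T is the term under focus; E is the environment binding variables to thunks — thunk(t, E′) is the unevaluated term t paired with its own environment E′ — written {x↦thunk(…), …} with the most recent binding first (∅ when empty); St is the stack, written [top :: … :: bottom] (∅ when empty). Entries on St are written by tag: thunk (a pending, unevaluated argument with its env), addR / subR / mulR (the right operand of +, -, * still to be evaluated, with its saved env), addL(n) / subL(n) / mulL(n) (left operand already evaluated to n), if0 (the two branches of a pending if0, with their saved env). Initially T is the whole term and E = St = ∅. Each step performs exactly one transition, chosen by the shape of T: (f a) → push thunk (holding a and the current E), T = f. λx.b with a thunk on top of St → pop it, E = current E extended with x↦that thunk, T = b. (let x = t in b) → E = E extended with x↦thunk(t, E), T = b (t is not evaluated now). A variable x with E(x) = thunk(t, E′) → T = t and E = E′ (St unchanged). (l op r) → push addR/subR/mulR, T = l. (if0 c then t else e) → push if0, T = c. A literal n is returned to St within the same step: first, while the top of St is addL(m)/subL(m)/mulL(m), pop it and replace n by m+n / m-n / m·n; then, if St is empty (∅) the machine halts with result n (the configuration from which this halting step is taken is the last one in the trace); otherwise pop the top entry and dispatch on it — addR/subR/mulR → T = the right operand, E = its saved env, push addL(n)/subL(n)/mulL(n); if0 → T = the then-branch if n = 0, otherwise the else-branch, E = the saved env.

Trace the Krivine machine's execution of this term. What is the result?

Answer: -1

Derivation:
[0] <T=((λv. ((λq. -1) v)) (let x = -2 in x)), E=∅, St=∅>
[1] <T=(λv. ((λq. -1) v)), E=∅, St=[thunk]>
[2] <T=((λq. -1) v), E={v↦thunk((let x = -2 in x), ∅)}, St=∅>
[3] <T=(λq. -1), E={v↦thunk((let x = -2 in x), ∅)}, St=[thunk]>
[4] <T=-1, E={q↦thunk(v, {v↦thunk((let x = -2 in x), ∅)}), v↦thunk((let x = -2 in x), ∅)}, St=∅>
→ final value -1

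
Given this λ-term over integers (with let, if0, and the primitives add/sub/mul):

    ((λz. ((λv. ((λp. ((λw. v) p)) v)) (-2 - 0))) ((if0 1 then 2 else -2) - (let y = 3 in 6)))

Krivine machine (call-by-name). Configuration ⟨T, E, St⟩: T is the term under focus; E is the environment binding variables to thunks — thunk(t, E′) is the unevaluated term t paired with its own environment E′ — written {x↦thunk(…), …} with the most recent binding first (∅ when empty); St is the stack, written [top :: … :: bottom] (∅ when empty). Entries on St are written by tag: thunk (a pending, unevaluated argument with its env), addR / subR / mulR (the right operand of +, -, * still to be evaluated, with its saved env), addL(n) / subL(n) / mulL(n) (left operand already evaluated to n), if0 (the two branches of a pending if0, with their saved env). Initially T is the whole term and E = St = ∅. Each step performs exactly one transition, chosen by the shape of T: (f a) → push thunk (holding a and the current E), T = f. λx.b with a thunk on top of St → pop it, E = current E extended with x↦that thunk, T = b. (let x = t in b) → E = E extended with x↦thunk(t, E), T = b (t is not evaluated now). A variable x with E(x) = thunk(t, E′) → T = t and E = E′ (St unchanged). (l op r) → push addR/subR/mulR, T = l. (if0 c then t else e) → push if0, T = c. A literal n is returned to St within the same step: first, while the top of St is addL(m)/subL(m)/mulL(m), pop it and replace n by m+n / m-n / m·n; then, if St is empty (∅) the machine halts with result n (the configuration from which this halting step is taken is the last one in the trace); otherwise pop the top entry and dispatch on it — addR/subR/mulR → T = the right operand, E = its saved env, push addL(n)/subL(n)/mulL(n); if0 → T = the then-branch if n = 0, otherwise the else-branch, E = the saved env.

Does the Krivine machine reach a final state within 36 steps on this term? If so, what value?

Answer: -2

Execution trace:
0. [T=((λz. ((λv. ((λp. ((λw. v) p)) v)) (-2 - 0))) ((if0 1 then 2 else -2) - (let y = 3 in 6))) | E=∅ | St=∅]
1. [T=(λz. ((λv. ((λp. ((λw. v) p)) v)) (-2 - 0))) | E=∅ | St=[thunk]]
2. [T=((λv. ((λp. ((λw. v) p)) v)) (-2 - 0)) | E={z↦thunk(((if0 1 then 2 else -2) - (let y = 3 in 6)), ∅)} | St=∅]
3. [T=(λv. ((λp. ((λw. v) p)) v)) | E={z↦thunk(((if0 1 then 2 else -2) - (let y = 3 in 6)), ∅)} | St=[thunk]]
4. [T=((λp. ((λw. v) p)) v) | E={v↦thunk((-2 - 0), {z↦thunk(((if0 1 then 2 else -2) - (let y = 3 in 6)), ∅)}), z↦thunk(((if0 1 then 2 else -2) - (let y = 3 in 6)), ∅)} | St=∅]
5. [T=(λp. ((λw. v) p)) | E={v↦thunk((-2 - 0), {z↦thunk(((if0 1 then 2 else -2) - (let y = 3 in 6)), ∅)}), z↦thunk(((if0 1 then 2 else -2) - (let y = 3 in 6)), ∅)} | St=[thunk]]
6. [T=((λw. v) p) | E={p↦thunk(v, {v↦thunk((-2 - 0), {z↦thunk(((if0 1 then 2 else -2) - (let y = 3 in 6)), ∅)}), z↦thunk(((if0 1 then 2 else -2) - (let y = 3 in 6)), ∅)}), v↦thunk((-2 - 0), {z↦thunk(((if0 1 then 2 else -2) - (let y = 3 in 6)), ∅)}), z↦thunk(((if0 1 then 2 else -2) - (let y = 3 in 6)), ∅)} | St=∅]
7. [T=(λw. v) | E={p↦thunk(v, {v↦thunk((-2 - 0), {z↦thunk(((if0 1 then 2 else -2) - (let y = 3 in 6)), ∅)}), z↦thunk(((if0 1 then 2 else -2) - (let y = 3 in 6)), ∅)}), v↦thunk((-2 - 0), {z↦thunk(((if0 1 then 2 else -2) - (let y = 3 in 6)), ∅)}), z↦thunk(((if0 1 then 2 else -2) - (let y = 3 in 6)), ∅)} | St=[thunk]]
8. [T=v | E={w↦thunk(p, {p↦thunk(v, {v↦thunk((-2 - 0), {z↦thunk(((if0 1 then 2 else -2) - (let y = 3 in 6)), ∅)}), z↦thunk(((if0 1 then 2 else -2) - (let y = 3 in 6)), ∅)}), v↦thunk((-2 - 0), {z↦thunk(((if0 1 then 2 else -2) - (let y = 3 in 6)), ∅)}), z↦thunk(((if0 1 then 2 else -2) - (let y = 3 in 6)), ∅)}), p↦thunk(v, {v↦thunk((-2 - 0), {z↦thunk(((if0 1 then 2 else -2) - (let y = 3 in 6)), ∅)}), z↦thunk(((if0 1 then 2 else -2) - (let y = 3 in 6)), ∅)}), v↦thunk((-2 - 0), {z↦thunk(((if0 1 then 2 else -2) - (let y = 3 in 6)), ∅)}), z↦thunk(((if0 1 then 2 else -2) - (let y = 3 in 6)), ∅)} | St=∅]
9. [T=(-2 - 0) | E={z↦thunk(((if0 1 then 2 else -2) - (let y = 3 in 6)), ∅)} | St=∅]
10. [T=-2 | E={z↦thunk(((if0 1 then 2 else -2) - (let y = 3 in 6)), ∅)} | St=[subR]]
11. [T=0 | E={z↦thunk(((if0 1 then 2 else -2) - (let y = 3 in 6)), ∅)} | St=[subL(-2)]]
→ final value -2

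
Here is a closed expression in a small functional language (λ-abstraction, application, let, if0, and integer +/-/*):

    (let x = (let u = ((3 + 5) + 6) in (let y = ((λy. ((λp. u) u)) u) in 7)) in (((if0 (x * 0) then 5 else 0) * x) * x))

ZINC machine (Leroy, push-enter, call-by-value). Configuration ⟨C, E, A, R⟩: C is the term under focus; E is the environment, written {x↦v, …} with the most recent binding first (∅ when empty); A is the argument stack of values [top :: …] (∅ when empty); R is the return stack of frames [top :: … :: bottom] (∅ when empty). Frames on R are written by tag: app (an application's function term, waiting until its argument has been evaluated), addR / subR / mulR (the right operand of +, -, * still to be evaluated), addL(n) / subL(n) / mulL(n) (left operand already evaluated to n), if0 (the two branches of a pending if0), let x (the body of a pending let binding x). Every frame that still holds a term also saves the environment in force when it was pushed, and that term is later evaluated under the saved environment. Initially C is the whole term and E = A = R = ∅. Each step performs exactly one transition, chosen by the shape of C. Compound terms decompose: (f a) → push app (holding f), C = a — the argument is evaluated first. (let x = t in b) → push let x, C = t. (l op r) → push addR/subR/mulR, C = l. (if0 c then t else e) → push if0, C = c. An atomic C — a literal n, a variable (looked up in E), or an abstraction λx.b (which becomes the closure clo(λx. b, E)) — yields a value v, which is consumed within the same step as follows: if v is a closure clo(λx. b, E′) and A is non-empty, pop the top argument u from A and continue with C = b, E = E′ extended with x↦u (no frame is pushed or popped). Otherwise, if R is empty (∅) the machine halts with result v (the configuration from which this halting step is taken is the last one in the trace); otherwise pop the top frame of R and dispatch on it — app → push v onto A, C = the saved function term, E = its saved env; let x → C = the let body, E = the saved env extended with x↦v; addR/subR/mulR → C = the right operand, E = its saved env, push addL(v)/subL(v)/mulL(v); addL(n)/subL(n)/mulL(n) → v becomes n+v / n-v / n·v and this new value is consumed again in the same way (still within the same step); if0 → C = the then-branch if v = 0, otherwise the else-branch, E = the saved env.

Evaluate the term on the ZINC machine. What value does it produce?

[0] <C=(let x = (let u = ((3 + 5) + 6) in (let y = ((λy. ((λp. u) u)) u) in 7)) in (((if0 (x * 0) then 5 else 0) * x) * x)), E=∅, A=∅, R=∅>
[1] <C=(let u = ((3 + 5) + 6) in (let y = ((λy. ((λp. u) u)) u) in 7)), E=∅, A=∅, R=[let x]>
[2] <C=((3 + 5) + 6), E=∅, A=∅, R=[let u :: let x]>
[3] <C=(3 + 5), E=∅, A=∅, R=[addR :: let u :: let x]>
[4] <C=3, E=∅, A=∅, R=[addR :: addR :: let u :: let x]>
[5] <C=5, E=∅, A=∅, R=[addL(3) :: addR :: let u :: let x]>
[6] <C=6, E=∅, A=∅, R=[addL(8) :: let u :: let x]>
[7] <C=(let y = ((λy. ((λp. u) u)) u) in 7), E={u↦14}, A=∅, R=[let x]>
[8] <C=((λy. ((λp. u) u)) u), E={u↦14}, A=∅, R=[let y :: let x]>
[9] <C=u, E={u↦14}, A=∅, R=[app :: let y :: let x]>
[10] <C=(λy. ((λp. u) u)), E={u↦14}, A=[14], R=[let y :: let x]>
[11] <C=((λp. u) u), E={y↦14, u↦14}, A=∅, R=[let y :: let x]>
[12] <C=u, E={y↦14, u↦14}, A=∅, R=[app :: let y :: let x]>
[13] <C=(λp. u), E={y↦14, u↦14}, A=[14], R=[let y :: let x]>
[14] <C=u, E={p↦14, y↦14, u↦14}, A=∅, R=[let y :: let x]>
[15] <C=7, E={y↦14, u↦14}, A=∅, R=[let x]>
[16] <C=(((if0 (x * 0) then 5 else 0) * x) * x), E={x↦7}, A=∅, R=∅>
[17] <C=((if0 (x * 0) then 5 else 0) * x), E={x↦7}, A=∅, R=[mulR]>
[18] <C=(if0 (x * 0) then 5 else 0), E={x↦7}, A=∅, R=[mulR :: mulR]>
[19] <C=(x * 0), E={x↦7}, A=∅, R=[if0 :: mulR :: mulR]>
[20] <C=x, E={x↦7}, A=∅, R=[mulR :: if0 :: mulR :: mulR]>
[21] <C=0, E={x↦7}, A=∅, R=[mulL(7) :: if0 :: mulR :: mulR]>
[22] <C=5, E={x↦7}, A=∅, R=[mulR :: mulR]>
[23] <C=x, E={x↦7}, A=∅, R=[mulL(5) :: mulR]>
[24] <C=x, E={x↦7}, A=∅, R=[mulL(35)]>
→ final value 245

Answer: 245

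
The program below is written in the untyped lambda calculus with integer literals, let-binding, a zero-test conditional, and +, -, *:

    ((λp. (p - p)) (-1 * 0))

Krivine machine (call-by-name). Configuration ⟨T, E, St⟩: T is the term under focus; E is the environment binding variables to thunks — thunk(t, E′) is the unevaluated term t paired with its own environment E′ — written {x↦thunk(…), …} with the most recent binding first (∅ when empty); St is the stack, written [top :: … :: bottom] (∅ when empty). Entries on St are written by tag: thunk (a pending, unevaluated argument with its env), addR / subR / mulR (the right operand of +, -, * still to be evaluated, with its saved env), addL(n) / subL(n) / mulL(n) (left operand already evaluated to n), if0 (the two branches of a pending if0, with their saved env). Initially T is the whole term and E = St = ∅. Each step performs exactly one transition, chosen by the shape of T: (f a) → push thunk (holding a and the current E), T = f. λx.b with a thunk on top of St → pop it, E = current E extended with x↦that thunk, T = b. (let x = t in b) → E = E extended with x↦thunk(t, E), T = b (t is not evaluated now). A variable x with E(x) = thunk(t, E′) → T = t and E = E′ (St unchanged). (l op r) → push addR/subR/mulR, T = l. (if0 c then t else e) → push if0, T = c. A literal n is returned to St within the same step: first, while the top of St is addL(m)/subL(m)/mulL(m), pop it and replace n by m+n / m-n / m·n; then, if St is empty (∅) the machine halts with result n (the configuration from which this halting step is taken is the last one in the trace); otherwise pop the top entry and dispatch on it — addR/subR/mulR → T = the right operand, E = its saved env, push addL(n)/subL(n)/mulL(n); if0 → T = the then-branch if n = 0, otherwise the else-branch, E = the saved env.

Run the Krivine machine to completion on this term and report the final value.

0. <T=((λp. (p - p)) (-1 * 0)), E=∅, St=∅>
1. <T=(λp. (p - p)), E=∅, St=[thunk]>
2. <T=(p - p), E={p↦thunk((-1 * 0), ∅)}, St=∅>
3. <T=p, E={p↦thunk((-1 * 0), ∅)}, St=[subR]>
4. <T=(-1 * 0), E=∅, St=[subR]>
5. <T=-1, E=∅, St=[mulR :: subR]>
6. <T=0, E=∅, St=[mulL(-1) :: subR]>
7. <T=p, E={p↦thunk((-1 * 0), ∅)}, St=[subL(0)]>
8. <T=(-1 * 0), E=∅, St=[subL(0)]>
9. <T=-1, E=∅, St=[mulR :: subL(0)]>
10. <T=0, E=∅, St=[mulL(-1) :: subL(0)]>
→ final value 0

Answer: 0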